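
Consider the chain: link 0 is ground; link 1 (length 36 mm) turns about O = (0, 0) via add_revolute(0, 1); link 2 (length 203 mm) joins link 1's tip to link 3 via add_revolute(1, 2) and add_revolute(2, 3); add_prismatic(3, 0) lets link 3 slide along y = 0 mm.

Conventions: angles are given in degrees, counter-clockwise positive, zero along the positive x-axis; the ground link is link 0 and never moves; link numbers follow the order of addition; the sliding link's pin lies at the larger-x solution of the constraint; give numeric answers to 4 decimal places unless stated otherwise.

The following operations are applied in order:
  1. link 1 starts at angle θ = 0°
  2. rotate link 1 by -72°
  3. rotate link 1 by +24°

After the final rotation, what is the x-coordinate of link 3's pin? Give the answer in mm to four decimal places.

geometry: r = 36 mm, L = 203 mm, e = 0 mm; θ starts at 0°
rotate link 1 by -72°: θ ← 0° -72° = -72°
rotate link 1 by +24°: θ ← -72° +24° = -48°
crank pin P = (r cos θ, r sin θ) = (24.088702, -26.753214)
h = r sin θ − e = -26.753214 − 0 = -26.753214
x = r cos θ + √(L² − h²) = 24.088702 + 201.229385 = 225.318087

225.3181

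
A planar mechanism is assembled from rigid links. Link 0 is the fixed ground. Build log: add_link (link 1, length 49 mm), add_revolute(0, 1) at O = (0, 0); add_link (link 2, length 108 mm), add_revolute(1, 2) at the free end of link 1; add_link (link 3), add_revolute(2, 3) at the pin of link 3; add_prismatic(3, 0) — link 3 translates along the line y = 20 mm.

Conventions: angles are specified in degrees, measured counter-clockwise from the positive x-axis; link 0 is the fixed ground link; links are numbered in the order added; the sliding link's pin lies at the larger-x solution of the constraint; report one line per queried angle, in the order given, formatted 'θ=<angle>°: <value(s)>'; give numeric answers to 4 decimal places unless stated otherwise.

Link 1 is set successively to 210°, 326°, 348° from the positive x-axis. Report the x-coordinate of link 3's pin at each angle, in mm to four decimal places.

geometry: r = 49 mm, L = 108 mm, e = 20 mm
θ=210°: crank pin P = (r cos θ, r sin θ) = (-42.435245, -24.500000)
θ=210°: h = r sin θ − e = -24.500000 − 20 = -44.500000
θ=210°: x = r cos θ + √(L² − h²) = -42.435245 + 98.406047 = 55.970802
θ=326°: crank pin P = (r cos θ, r sin θ) = (40.622841, -27.400452)
θ=326°: h = r sin θ − e = -27.400452 − 20 = -47.400452
θ=326°: x = r cos θ + √(L² − h²) = 40.622841 + 97.042244 = 137.665085
θ=348°: crank pin P = (r cos θ, r sin θ) = (47.929232, -10.187673)
θ=348°: h = r sin θ − e = -10.187673 − 20 = -30.187673
θ=348°: x = r cos θ + √(L² − h²) = 47.929232 + 103.695248 = 151.624480

θ=210°: 55.9708
θ=326°: 137.6651
θ=348°: 151.6245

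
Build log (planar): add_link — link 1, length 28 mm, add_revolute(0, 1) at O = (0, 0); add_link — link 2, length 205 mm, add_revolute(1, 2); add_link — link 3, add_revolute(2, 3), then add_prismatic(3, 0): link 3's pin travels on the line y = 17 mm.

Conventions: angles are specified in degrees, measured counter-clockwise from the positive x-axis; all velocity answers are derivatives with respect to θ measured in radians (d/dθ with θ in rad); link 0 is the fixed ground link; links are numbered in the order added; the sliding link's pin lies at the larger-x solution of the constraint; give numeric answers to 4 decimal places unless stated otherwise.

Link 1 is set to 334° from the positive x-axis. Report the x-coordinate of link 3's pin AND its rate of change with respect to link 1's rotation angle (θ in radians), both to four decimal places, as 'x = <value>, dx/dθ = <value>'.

geometry: r = 28 mm, L = 205 mm, e = 17 mm
crank pin P = (r cos θ, r sin θ) = (25.166233, -12.274392)
h = r sin θ − e = -12.274392 − 17 = -29.274392
x = r cos θ + √(L² − h²) = 25.166233 + 202.899014 = 228.065248
dx/dθ = −r sin θ − h·r cos θ/√(L² − h²) (θ in radians; h = -29.274392) = 15.905391

x = 228.0652, dx/dθ = 15.9054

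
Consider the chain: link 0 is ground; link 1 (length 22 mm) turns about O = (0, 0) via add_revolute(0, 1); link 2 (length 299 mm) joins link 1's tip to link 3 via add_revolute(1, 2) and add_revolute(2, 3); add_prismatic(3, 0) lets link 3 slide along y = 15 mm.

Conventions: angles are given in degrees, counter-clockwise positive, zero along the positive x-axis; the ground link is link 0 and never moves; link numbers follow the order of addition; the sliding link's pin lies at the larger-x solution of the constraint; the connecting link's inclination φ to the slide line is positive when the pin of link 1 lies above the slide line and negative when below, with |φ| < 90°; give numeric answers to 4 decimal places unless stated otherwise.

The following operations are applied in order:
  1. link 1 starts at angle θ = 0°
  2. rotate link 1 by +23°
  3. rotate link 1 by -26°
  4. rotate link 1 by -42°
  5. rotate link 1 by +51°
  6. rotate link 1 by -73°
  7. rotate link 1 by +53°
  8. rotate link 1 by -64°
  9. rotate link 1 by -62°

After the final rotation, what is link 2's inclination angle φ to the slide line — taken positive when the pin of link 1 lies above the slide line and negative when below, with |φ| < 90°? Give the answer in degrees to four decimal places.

geometry: r = 22 mm, L = 299 mm, e = 15 mm; θ starts at 0°
rotate link 1 by +23°: θ ← 0° +23° = 23°
rotate link 1 by -26°: θ ← 23° -26° = -3°
rotate link 1 by -42°: θ ← -3° -42° = -45°
rotate link 1 by +51°: θ ← -45° +51° = 6°
rotate link 1 by -73°: θ ← 6° -73° = -67°
rotate link 1 by +53°: θ ← -67° +53° = -14°
rotate link 1 by -64°: θ ← -14° -64° = -78°
rotate link 1 by -62°: θ ← -78° -62° = -140°
h = r sin θ − e = -14.141327 − 15 = -29.141327
sin φ = h / L = -29.141327 / 299 = -0.09746263
φ = arcsin(-0.09746263) = -5.593076°

-5.5931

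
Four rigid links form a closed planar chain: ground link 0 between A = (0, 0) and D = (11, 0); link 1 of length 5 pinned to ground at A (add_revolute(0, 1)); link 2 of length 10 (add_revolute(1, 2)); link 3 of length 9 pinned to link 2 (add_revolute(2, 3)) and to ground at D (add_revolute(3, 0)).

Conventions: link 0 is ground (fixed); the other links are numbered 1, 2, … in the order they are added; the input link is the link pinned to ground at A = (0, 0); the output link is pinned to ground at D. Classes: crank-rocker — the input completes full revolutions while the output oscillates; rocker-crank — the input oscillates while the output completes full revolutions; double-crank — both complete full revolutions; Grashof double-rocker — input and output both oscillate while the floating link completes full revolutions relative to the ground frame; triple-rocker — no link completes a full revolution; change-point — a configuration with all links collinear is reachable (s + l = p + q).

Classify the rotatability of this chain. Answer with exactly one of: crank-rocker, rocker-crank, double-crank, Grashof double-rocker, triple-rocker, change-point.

lengths: ground=11, input=5, coupler=10, output=9
sorted: s=5 (shortest), l=11 (longest), p+q=19
s + l = 16 vs p + q = 19
s + l < p + q (Grashof) with shortest = input link → crank-rocker

crank-rocker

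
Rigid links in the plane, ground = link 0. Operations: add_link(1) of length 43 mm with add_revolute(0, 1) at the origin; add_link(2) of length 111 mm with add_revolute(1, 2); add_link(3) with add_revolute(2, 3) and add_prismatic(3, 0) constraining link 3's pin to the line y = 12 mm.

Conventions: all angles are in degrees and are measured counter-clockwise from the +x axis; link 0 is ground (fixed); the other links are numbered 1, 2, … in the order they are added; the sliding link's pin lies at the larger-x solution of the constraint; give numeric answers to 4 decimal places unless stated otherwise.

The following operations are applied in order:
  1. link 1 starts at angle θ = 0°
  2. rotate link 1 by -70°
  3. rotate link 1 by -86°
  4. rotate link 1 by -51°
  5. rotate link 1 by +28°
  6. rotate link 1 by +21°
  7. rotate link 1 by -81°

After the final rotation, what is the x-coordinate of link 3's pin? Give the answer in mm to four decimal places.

geometry: r = 43 mm, L = 111 mm, e = 12 mm; θ starts at 0°
rotate link 1 by -70°: θ ← 0° -70° = -70°
rotate link 1 by -86°: θ ← -70° -86° = -156°
rotate link 1 by -51°: θ ← -156° -51° = -207°
rotate link 1 by +28°: θ ← -207° +28° = -179°
rotate link 1 by +21°: θ ← -179° +21° = -158°
rotate link 1 by -81°: θ ← -158° -81° = -239°
crank pin P = (r cos θ, r sin θ) = (-22.146637, 36.858194)
h = r sin θ − e = 36.858194 − 12 = 24.858194
x = r cos θ + √(L² − h²) = -22.146637 + 108.180729 = 86.034092

86.0341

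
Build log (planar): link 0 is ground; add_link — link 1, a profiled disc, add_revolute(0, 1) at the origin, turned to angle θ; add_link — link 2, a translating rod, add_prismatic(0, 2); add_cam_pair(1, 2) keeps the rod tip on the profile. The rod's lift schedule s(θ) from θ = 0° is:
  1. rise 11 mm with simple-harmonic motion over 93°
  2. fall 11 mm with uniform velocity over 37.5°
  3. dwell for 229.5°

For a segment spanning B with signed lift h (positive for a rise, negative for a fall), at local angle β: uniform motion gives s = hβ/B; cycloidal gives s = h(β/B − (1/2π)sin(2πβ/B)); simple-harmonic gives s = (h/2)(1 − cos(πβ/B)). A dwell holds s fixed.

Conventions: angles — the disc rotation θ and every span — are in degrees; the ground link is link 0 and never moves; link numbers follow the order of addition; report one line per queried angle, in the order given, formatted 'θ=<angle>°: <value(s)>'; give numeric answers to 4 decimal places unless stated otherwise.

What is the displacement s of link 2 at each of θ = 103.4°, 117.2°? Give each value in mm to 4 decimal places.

seg 1 [0°–93°] simple-harmonic, h=11: full span → s += 11 → s = 11.0000
seg 2 [93°–130.5°] uniform, h=-11: θ=103.4° here. β=10.4, B=37.5. -11·10.4/37.5 = -3.0507 → s = 7.9493
seg 2 [93°–130.5°] uniform, h=-11: θ=117.2° here. β=24.2, B=37.5. -11·24.2/37.5 = -7.0987 → s = 3.9013

θ=103.4°: 7.9493
θ=117.2°: 3.9013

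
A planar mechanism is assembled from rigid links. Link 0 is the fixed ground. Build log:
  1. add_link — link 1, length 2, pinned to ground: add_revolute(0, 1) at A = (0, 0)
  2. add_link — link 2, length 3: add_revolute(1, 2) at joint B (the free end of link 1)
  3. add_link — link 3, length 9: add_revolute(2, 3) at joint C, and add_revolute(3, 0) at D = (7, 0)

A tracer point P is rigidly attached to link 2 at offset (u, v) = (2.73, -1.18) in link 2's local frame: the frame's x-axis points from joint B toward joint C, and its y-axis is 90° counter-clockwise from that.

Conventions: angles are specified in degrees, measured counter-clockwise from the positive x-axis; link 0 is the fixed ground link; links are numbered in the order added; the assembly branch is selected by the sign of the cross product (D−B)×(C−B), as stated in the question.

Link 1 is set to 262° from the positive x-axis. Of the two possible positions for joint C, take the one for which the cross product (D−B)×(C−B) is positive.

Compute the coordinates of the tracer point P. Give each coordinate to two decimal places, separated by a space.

A=(0,0), D=(7.00,0)
B = A + 2.00·(cos262°, sin262°) = (-0.2783, -1.9805)
|BD| = 7.5430
circle(B,3.00) ∩ circle(D,9.00): a=-1.0011, h=2.8280
  candidates: C₊=(-1.9869,0.4854) cross=21.332; C₋=(-0.5018,-4.9722) cross=-21.332
  branch + wants cross > 0 → take C=(-1.9869,0.4854) (cross=21.332)
ex = (C−B)/|BC| = (-0.5695,0.8220); ey = (-0.8220,-0.5695)
P = B + 2.73·ex + -1.18·ey = (-0.8632,0.9355)

-0.86 0.94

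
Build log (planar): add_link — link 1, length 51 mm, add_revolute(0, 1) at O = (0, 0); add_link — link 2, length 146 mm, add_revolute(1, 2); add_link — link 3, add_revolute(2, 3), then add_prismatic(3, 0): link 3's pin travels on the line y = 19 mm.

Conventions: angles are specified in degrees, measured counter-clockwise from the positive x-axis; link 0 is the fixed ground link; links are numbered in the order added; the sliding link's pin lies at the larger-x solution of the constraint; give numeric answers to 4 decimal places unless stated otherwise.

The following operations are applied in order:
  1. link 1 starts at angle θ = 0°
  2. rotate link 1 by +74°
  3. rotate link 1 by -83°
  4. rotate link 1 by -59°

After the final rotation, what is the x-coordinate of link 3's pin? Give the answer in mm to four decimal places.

geometry: r = 51 mm, L = 146 mm, e = 19 mm; θ starts at 0°
rotate link 1 by +74°: θ ← 0° +74° = 74°
rotate link 1 by -83°: θ ← 74° -83° = -9°
rotate link 1 by -59°: θ ← -9° -59° = -68°
crank pin P = (r cos θ, r sin θ) = (19.104936, -47.286377)
h = r sin θ − e = -47.286377 − 19 = -66.286377
x = r cos θ + √(L² − h²) = 19.104936 + 130.085035 = 149.189971

149.1900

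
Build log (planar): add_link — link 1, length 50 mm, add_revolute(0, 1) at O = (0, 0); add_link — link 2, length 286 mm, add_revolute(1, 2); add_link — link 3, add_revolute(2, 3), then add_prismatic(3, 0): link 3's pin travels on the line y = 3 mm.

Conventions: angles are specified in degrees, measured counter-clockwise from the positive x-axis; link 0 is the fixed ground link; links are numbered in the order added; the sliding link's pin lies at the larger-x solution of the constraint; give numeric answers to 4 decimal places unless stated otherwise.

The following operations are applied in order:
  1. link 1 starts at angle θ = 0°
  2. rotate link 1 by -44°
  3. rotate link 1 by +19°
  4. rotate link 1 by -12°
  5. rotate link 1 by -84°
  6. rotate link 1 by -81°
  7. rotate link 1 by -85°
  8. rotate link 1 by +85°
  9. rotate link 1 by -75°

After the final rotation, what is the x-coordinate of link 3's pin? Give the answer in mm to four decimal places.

geometry: r = 50 mm, L = 286 mm, e = 3 mm; θ starts at 0°
rotate link 1 by -44°: θ ← 0° -44° = -44°
rotate link 1 by +19°: θ ← -44° +19° = -25°
rotate link 1 by -12°: θ ← -25° -12° = -37°
rotate link 1 by -84°: θ ← -37° -84° = -121°
rotate link 1 by -81°: θ ← -121° -81° = -202°
rotate link 1 by -85°: θ ← -202° -85° = -287°
rotate link 1 by +85°: θ ← -287° +85° = -202°
rotate link 1 by -75°: θ ← -202° -75° = -277°
crank pin P = (r cos θ, r sin θ) = (6.093467, 49.627308)
h = r sin θ − e = 49.627308 − 3 = 46.627308
x = r cos θ + √(L² − h²) = 6.093467 + 282.173518 = 288.266985

288.2670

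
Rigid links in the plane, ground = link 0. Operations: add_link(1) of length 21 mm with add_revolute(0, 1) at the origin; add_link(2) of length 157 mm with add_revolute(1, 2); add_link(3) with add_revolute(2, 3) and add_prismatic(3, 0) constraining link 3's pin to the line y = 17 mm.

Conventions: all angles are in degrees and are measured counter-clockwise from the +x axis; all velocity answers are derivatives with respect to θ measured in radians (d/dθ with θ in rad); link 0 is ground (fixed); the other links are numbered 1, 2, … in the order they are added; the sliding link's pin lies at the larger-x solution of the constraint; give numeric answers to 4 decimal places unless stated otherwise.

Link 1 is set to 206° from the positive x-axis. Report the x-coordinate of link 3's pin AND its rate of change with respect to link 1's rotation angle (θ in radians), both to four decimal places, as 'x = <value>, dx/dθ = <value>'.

geometry: r = 21 mm, L = 157 mm, e = 17 mm
crank pin P = (r cos θ, r sin θ) = (-18.874675, -9.205794)
h = r sin θ − e = -9.205794 − 17 = -26.205794
x = r cos θ + √(L² − h²) = -18.874675 + 154.797469 = 135.922794
dx/dθ = −r sin θ − h·r cos θ/√(L² − h²) (θ in radians; h = -26.205794) = 6.010484

x = 135.9228, dx/dθ = 6.0105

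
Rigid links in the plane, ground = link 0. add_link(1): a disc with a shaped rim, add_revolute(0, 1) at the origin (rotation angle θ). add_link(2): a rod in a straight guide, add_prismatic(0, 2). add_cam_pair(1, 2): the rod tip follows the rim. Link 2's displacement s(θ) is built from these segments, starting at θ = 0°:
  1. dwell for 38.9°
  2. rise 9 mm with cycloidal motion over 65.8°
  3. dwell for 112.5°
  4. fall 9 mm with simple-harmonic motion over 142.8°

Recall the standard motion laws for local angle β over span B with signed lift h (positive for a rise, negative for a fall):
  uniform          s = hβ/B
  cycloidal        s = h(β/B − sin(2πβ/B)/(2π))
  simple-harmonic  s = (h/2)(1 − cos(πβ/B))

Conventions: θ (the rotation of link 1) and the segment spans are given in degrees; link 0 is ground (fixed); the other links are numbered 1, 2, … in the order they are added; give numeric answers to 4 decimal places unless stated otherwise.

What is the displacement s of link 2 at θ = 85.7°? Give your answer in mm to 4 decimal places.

segment 1 (0° to 38.9°, dwell): s unchanged at 0.0000
θ = 85.7° falls in segment 2 (38.9° to 104.7°, cycloidal, h = 9): β = 85.7 − 38.9 = 46.8°, B = 65.8°; Δs = 9·(0.7112 − sin(2π·0.7112)/(2π)) = 7.7914; s = 0.0000 + 7.7914 = 7.7914

7.7914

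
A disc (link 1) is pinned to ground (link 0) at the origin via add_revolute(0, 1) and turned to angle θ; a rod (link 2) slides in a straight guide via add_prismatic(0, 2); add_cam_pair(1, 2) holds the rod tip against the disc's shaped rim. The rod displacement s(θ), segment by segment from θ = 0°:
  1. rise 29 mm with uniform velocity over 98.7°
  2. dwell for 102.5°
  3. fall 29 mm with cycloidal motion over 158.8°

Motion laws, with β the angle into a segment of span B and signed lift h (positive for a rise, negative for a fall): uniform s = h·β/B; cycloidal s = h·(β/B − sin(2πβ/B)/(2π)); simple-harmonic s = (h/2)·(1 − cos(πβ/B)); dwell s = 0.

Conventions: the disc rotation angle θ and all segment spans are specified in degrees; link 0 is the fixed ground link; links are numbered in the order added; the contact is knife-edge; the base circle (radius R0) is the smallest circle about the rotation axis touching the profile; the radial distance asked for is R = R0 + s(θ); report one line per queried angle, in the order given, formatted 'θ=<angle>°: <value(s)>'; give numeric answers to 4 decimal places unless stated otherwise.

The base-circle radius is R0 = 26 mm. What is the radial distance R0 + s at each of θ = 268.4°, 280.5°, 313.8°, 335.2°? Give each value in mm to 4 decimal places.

segment 1 (0° to 98.7°, uniform, h = 29) is passed completely: s = 0.0000 + (29) = 29.0000
segment 2 (98.7° to 201.2°, dwell): s unchanged at 29.0000
θ = 268.4° falls in segment 3 (201.2° to 360°, cycloidal, h = -29): β = 268.4 − 201.2 = 67.2°, B = 158.8°; Δs = -29·(0.4232 − sin(2π·0.4232)/(2π)) = -10.1296; s = 29.0000 − 10.1296 = 18.8704
θ = 280.5° falls in segment 3 (201.2° to 360°, cycloidal, h = -29): β = 280.5 − 201.2 = 79.3°, B = 158.8°; Δs = -29·(0.4994 − sin(2π·0.4994)/(2π)) = -14.4635; s = 29.0000 − 14.4635 = 14.5365
θ = 313.8° falls in segment 3 (201.2° to 360°, cycloidal, h = -29): β = 313.8 − 201.2 = 112.6°, B = 158.8°; Δs = -29·(0.7091 − sin(2π·0.7091)/(2π)) = -25.0267; s = 29.0000 − 25.0267 = 3.9733
θ = 335.2° falls in segment 3 (201.2° to 360°, cycloidal, h = -29): β = 335.2 − 201.2 = 134°, B = 158.8°; Δs = -29·(0.8438 − sin(2π·0.8438)/(2π)) = -28.3074; s = 29.0000 − 28.3074 = 0.6926
θ=268.4°: R = R0 + s = 26 + 18.8704 = 44.8704
θ=280.5°: R = R0 + s = 26 + 14.5365 = 40.5365
θ=313.8°: R = R0 + s = 26 + 3.9733 = 29.9733
θ=335.2°: R = R0 + s = 26 + 0.6926 = 26.6926

θ=268.4°: 44.8704
θ=280.5°: 40.5365
θ=313.8°: 29.9733
θ=335.2°: 26.6926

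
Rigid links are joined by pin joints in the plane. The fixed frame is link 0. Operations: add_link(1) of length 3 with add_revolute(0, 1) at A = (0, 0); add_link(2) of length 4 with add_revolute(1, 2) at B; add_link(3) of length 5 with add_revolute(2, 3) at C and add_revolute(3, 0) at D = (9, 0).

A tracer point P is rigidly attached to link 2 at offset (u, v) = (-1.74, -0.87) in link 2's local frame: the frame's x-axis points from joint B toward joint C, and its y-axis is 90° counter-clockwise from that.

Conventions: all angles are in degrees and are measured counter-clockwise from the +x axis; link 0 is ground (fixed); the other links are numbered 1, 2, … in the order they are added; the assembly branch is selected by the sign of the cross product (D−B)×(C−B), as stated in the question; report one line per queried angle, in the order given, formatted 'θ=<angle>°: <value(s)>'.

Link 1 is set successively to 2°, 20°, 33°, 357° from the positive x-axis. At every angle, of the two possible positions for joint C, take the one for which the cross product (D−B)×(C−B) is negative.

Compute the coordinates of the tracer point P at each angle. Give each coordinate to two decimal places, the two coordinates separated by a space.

A=(0,0), D=(9.00,0)
θ=2°: B = A + 3.00·(cos2°, sin2°) = (2.9982, 0.1047)
θ=2°: |BD| = 6.0027
θ=2°: circle(B,4.00) ∩ circle(D,5.00): a=2.2517, h=3.3060
θ=2°:   candidates: C₊=(5.3072,3.3709) cross=19.845; C₋=(5.1919,-3.2401) cross=-19.845
θ=2°:   branch - wants cross < 0 → take C=(5.1919,-3.2401) (cross=-19.845)
θ=2°: ex = (C−B)/|BC| = (0.5484,-0.8362); ey = (0.8362,0.5484)
θ=2°: P = B + -1.74·ex + -0.87·ey = (1.3164,1.0826)
θ=20°: B = A + 3.00·(cos20°, sin20°) = (2.8191, 1.0261)
θ=20°: |BD| = 6.2655
θ=20°: circle(B,4.00) ∩ circle(D,5.00): a=2.4145, h=3.1890
θ=20°:   candidates: C₊=(5.7233,3.7766) cross=19.981; C₋=(4.6788,-2.5153) cross=-19.981
θ=20°:   branch - wants cross < 0 → take C=(4.6788,-2.5153) (cross=-19.981)
θ=20°: ex = (C−B)/|BC| = (0.4649,-0.8854); ey = (0.8854,0.4649)
θ=20°: P = B + -1.74·ex + -0.87·ey = (1.2399,2.1621)
θ=33°: B = A + 3.00·(cos33°, sin33°) = (2.5160, 1.6339)
θ=33°: |BD| = 6.6867
θ=33°: circle(B,4.00) ∩ circle(D,5.00): a=2.6704, h=2.9781
θ=33°:   candidates: C₊=(5.8331,3.8692) cross=19.914; C₋=(4.3777,-1.9064) cross=-19.914
θ=33°:   branch - wants cross < 0 → take C=(4.3777,-1.9064) (cross=-19.914)
θ=33°: ex = (C−B)/|BC| = (0.4654,-0.8851); ey = (0.8851,0.4654)
θ=33°: P = B + -1.74·ex + -0.87·ey = (0.9361,2.7690)
θ=357°: B = A + 3.00·(cos357°, sin357°) = (2.9959, -0.1570)
θ=357°: |BD| = 6.0062
θ=357°: circle(B,4.00) ∩ circle(D,5.00): a=2.2539, h=3.3046
θ=357°:   candidates: C₊=(5.1626,3.2053) cross=19.848; C₋=(5.3354,-3.4015) cross=-19.848
θ=357°:   branch - wants cross < 0 → take C=(5.3354,-3.4015) (cross=-19.848)
θ=357°: ex = (C−B)/|BC| = (0.5849,-0.8111); ey = (0.8111,0.5849)
θ=357°: P = B + -1.74·ex + -0.87·ey = (1.2725,0.7455)

θ=2°: 1.32 1.08
θ=20°: 1.24 2.16
θ=33°: 0.94 2.77
θ=357°: 1.27 0.75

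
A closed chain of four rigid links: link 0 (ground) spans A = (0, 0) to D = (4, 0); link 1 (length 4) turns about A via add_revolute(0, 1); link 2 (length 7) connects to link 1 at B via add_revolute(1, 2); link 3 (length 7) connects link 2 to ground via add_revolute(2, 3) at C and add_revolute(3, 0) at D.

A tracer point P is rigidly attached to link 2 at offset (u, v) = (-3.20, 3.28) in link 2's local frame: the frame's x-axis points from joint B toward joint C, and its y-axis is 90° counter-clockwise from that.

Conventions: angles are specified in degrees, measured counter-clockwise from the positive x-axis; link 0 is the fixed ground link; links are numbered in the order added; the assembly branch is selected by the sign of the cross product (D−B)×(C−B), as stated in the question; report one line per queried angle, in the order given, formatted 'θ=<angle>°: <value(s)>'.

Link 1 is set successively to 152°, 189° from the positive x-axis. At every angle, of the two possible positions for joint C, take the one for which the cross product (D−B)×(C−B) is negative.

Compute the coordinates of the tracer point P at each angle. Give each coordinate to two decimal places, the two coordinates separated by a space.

A=(0,0), D=(4.00,0)
θ=152°: B = A + 4.00·(cos152°, sin152°) = (-3.5318, 1.8779)
θ=152°: |BD| = 7.7624
θ=152°: circle(B,7.00) ∩ circle(D,7.00): a=3.8812, h=5.8255
θ=152°:   candidates: C₊=(1.6434,6.5914) cross=45.220; C₋=(-1.1752,-4.7135) cross=-45.220
θ=152°:   branch - wants cross < 0 → take C=(-1.1752,-4.7135) (cross=-45.220)
θ=152°: ex = (C−B)/|BC| = (0.3367,-0.9416); ey = (0.9416,0.3367)
θ=152°: P = B + -3.20·ex + 3.28·ey = (-1.5205,5.9953)
θ=189°: B = A + 4.00·(cos189°, sin189°) = (-3.9508, -0.6257)
θ=189°: |BD| = 7.9753
θ=189°: circle(B,7.00) ∩ circle(D,7.00): a=3.9877, h=5.7531
θ=189°:   candidates: C₊=(-0.4268,5.4225) cross=45.883; C₋=(0.4760,-6.0483) cross=-45.883
θ=189°:   branch - wants cross < 0 → take C=(0.4760,-6.0483) (cross=-45.883)
θ=189°: ex = (C−B)/|BC| = (0.6324,-0.7746); ey = (0.7746,0.6324)
θ=189°: P = B + -3.20·ex + 3.28·ey = (-3.4336,3.9274)

θ=152°: -1.52 6.00
θ=189°: -3.43 3.93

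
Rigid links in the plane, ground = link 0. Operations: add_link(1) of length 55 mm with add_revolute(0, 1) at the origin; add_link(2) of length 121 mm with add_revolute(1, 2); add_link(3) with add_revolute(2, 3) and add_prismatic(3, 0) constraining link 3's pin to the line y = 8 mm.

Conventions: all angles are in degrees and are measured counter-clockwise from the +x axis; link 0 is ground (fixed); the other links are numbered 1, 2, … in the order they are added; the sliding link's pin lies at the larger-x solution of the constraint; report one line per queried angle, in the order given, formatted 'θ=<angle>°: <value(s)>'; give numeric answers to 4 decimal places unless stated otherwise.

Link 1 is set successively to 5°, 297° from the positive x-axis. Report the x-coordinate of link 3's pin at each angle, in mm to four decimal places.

geometry: r = 55 mm, L = 121 mm, e = 8 mm
θ=5°: crank pin P = (r cos θ, r sin θ) = (54.790708, 4.793566)
θ=5°: h = r sin θ − e = 4.793566 − 8 = -3.206434
θ=5°: x = r cos θ + √(L² − h²) = 54.790708 + 120.957508 = 175.748217
θ=297°: crank pin P = (r cos θ, r sin θ) = (24.969477, -49.005359)
θ=297°: h = r sin θ − e = -49.005359 − 8 = -57.005359
θ=297°: x = r cos θ + √(L² − h²) = 24.969477 + 106.730451 = 131.699928

θ=5°: 175.7482
θ=297°: 131.6999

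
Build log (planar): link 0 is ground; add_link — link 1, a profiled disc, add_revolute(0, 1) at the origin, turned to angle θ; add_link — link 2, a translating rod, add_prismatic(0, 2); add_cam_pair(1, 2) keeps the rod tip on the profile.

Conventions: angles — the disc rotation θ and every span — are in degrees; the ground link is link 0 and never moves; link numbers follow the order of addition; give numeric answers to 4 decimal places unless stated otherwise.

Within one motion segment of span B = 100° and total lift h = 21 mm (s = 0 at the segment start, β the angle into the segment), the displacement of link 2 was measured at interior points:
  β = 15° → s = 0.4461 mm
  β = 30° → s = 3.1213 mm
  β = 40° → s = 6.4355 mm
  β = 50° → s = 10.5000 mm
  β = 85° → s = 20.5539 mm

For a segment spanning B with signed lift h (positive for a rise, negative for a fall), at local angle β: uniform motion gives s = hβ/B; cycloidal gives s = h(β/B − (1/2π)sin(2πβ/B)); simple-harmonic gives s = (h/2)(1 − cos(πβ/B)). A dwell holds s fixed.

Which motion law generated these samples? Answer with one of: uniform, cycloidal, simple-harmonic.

candidates at β/B = r: uniform s = h·r (linear in β); cycloidal s = h·(r − sin(2πr)/(2π)); simple-harmonic s = (h/2)(1 − cos(πr))
β=15°: printed 0.4461 | uniform 3.1500, cycloidal 0.4461, simple-harmonic 1.1444
β=30°: printed 3.1213 | uniform 6.3000, cycloidal 3.1213, simple-harmonic 4.3283
β=40°: printed 6.4355 | uniform 8.4000, cycloidal 6.4355, simple-harmonic 7.2553
β=50°: printed 10.5000 | uniform 10.5000, cycloidal 10.5000, simple-harmonic 10.5000
β=85°: printed 20.5539 | uniform 17.8500, cycloidal 20.5539, simple-harmonic 19.8556
only one law matches every sample → cycloidal

cycloidal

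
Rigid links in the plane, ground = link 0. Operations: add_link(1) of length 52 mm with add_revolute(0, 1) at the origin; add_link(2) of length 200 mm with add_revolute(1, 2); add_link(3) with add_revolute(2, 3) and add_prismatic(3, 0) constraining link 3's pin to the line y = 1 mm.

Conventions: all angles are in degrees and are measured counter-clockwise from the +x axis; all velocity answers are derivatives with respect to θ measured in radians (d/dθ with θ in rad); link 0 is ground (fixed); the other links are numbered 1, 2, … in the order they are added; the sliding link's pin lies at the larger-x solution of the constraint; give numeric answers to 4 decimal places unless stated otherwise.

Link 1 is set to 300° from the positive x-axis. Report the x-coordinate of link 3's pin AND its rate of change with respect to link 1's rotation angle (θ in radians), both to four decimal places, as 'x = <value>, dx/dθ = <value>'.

geometry: r = 52 mm, L = 200 mm, e = 1 mm
crank pin P = (r cos θ, r sin θ) = (26.000000, -45.033321)
h = r sin θ − e = -45.033321 − 1 = -46.033321
x = r cos θ + √(L² − h²) = 26.000000 + 194.630248 = 220.630248
dx/dθ = −r sin θ − h·r cos θ/√(L² − h²) (θ in radians; h = -46.033321) = 51.182757

x = 220.6302, dx/dθ = 51.1828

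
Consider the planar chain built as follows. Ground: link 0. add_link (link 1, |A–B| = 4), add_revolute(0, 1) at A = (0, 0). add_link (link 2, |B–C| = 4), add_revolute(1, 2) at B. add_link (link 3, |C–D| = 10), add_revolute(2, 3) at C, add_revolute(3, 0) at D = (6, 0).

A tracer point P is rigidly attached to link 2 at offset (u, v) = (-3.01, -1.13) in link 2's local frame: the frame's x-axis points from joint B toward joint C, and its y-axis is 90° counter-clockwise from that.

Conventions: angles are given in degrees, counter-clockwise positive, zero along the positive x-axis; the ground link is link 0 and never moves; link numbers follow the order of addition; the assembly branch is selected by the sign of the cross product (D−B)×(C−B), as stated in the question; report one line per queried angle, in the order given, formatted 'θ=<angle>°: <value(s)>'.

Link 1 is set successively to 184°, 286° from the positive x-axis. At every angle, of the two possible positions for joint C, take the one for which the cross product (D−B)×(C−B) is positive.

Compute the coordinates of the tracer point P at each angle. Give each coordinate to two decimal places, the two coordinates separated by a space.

A=(0,0), D=(6.00,0)
θ=184°: B = A + 4.00·(cos184°, sin184°) = (-3.9903, -0.2790)
θ=184°: |BD| = 9.9942
θ=184°: circle(B,4.00) ∩ circle(D,10.00): a=0.7946, h=3.9203
θ=184°:   candidates: C₊=(-3.3054,3.6619) cross=39.180; C₋=(-3.0865,-4.1756) cross=-39.180
θ=184°:   branch + wants cross > 0 → take C=(-3.3054,3.6619) (cross=39.180)
θ=184°: ex = (C−B)/|BC| = (0.1712,0.9852); ey = (-0.9852,0.1712)
θ=184°: P = B + -3.01·ex + -1.13·ey = (-3.3923,-3.4381)
θ=286°: B = A + 4.00·(cos286°, sin286°) = (1.1025, -3.8450)
θ=286°: |BD| = 6.2265
θ=286°: circle(B,4.00) ∩ circle(D,10.00): a=-3.6321, h=1.6757
θ=286°:   candidates: C₊=(-2.7890,-4.7700) cross=10.434; C₋=(-0.7195,-7.4060) cross=-10.434
θ=286°:   branch + wants cross > 0 → take C=(-2.7890,-4.7700) (cross=10.434)
θ=286°: ex = (C−B)/|BC| = (-0.9729,-0.2312); ey = (0.2312,-0.9729)
θ=286°: P = B + -3.01·ex + -1.13·ey = (3.7697,-2.0497)

θ=184°: -3.39 -3.44
θ=286°: 3.77 -2.05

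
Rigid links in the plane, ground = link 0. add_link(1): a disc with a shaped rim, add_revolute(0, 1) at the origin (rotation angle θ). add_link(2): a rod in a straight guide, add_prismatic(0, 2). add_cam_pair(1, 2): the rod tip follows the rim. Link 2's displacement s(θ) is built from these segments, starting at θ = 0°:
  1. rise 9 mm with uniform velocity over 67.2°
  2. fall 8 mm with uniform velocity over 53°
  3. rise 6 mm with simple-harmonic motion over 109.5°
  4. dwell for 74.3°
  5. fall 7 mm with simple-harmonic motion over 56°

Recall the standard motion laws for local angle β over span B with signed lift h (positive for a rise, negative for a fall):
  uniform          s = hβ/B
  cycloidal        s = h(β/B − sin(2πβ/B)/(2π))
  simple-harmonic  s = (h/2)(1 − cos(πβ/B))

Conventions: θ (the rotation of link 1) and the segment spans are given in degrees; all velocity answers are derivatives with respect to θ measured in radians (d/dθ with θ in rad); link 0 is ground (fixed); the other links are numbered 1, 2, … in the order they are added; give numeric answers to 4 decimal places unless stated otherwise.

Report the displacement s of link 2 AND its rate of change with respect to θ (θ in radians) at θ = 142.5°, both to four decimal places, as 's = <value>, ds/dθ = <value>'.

segment 1 (0° to 67.2°, uniform, h = 9) is passed completely: s = 0.0000 + (9) = 9.0000
segment 2 (67.2° to 120.2°, uniform, h = -8) is passed completely: s = 9.0000 + (-8) = 1.0000
θ = 142.5° falls in segment 3 (120.2° to 229.7°, simple-harmonic, h = 6): β = 142.5 − 120.2 = 22.3°, B = 109.5°; Δs = 6/2·(1 − cos(π·0.2037)) = 0.5933; s = 1.0000 + 0.5933 = 1.5933
velocity in seg [120.2°–229.7°] (simple-harmonic), θ in radians: β = 22.3° = 0.3892 rad, B = 109.5° = 1.9111 rad; ds/dθ = (πh/(2B)) sin(πβ/B) = (π·6/(2·1.9111)) sin(π·0.2037) = 2.944261 mm/rad

s = 1.5933, ds/dθ = 2.9443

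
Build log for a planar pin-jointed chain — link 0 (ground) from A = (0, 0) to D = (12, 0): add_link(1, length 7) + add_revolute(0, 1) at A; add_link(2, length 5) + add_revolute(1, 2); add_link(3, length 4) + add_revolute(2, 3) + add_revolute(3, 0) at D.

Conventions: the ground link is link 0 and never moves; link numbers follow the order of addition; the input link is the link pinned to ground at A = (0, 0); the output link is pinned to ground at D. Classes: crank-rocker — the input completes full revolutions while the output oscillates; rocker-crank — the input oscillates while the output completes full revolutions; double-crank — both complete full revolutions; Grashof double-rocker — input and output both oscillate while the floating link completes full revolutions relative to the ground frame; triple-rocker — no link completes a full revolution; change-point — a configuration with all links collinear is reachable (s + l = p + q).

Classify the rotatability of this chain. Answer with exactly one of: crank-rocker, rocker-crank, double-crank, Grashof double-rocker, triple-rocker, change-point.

lengths: ground=12, input=7, coupler=5, output=4
sorted: s=4 (shortest), l=12 (longest), p+q=12
s + l = 16 vs p + q = 12
s + l > p + q → non-Grashof → no link fully rotates → triple-rocker

triple-rocker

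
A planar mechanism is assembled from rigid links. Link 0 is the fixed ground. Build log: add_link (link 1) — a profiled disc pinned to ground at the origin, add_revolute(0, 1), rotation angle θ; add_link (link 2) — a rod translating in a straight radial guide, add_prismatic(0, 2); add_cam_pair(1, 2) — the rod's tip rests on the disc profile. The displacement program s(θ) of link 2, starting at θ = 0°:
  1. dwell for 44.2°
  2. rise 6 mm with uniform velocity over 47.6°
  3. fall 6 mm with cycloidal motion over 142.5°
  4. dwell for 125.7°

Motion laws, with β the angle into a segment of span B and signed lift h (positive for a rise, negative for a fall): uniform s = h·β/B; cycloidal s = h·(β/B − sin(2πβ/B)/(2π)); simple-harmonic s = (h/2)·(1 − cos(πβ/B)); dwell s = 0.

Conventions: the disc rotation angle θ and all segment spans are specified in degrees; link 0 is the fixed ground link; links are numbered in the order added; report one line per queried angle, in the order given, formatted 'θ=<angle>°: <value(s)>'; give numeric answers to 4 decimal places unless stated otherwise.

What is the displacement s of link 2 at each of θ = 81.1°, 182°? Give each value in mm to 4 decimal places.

seg 1 [0°–44.2°] dwell: s stays 0.0000
seg 2 [44.2°–91.8°] uniform, h=6: θ=81.1° here. β=36.9, B=47.6. 6·36.9/47.6 = 4.6513 → s = 4.6513
seg 2 [44.2°–91.8°] uniform, h=6: full span → s += 6 → s = 6.0000
seg 3 [91.8°–234.3°] cycloidal, h=-6: θ=182° here. β=90.2, B=142.5. -6·(0.6330 − sin(2π·0.6330)/(2π)) = -4.5061 → s = 1.4939

θ=81.1°: 4.6513
θ=182°: 1.4939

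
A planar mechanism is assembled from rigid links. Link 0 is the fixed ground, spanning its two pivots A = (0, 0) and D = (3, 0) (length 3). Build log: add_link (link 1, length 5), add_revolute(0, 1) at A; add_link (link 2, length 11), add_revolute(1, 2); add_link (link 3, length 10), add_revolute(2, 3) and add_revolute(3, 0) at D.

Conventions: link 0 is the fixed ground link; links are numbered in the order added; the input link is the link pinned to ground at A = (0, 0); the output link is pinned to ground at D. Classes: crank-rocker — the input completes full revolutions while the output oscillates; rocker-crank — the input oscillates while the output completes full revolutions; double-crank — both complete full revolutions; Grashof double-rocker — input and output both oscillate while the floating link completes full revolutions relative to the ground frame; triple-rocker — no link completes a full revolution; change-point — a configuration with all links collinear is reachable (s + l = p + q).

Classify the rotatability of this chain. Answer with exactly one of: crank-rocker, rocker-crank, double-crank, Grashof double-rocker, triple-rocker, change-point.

lengths: ground=3, input=5, coupler=11, output=10
sorted: s=3 (shortest), l=11 (longest), p+q=15
s + l = 14 vs p + q = 15
s + l < p + q (Grashof) with shortest = ground link → double-crank

double-crank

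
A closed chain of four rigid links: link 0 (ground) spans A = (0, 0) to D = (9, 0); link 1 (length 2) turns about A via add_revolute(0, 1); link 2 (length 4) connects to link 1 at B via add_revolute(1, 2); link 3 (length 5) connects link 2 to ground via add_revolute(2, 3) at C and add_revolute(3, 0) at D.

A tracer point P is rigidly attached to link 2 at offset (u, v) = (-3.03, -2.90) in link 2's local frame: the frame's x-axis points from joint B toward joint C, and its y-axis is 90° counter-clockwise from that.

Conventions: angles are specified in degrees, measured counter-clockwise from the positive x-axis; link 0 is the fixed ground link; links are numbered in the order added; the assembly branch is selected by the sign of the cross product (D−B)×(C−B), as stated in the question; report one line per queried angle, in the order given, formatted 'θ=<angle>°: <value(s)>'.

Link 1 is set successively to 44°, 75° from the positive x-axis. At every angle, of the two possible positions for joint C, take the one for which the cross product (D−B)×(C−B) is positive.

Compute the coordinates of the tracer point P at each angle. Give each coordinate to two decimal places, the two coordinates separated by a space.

A=(0,0), D=(9.00,0)
θ=44°: B = A + 2.00·(cos44°, sin44°) = (1.4387, 1.3893)
θ=44°: |BD| = 7.6879
θ=44°: circle(B,4.00) ∩ circle(D,5.00): a=3.2586, h=2.3198
θ=44°:   candidates: C₊=(5.0629,3.0820) cross=17.834; C₋=(4.2244,-1.4812) cross=-17.834
θ=44°:   branch + wants cross > 0 → take C=(5.0629,3.0820) (cross=17.834)
θ=44°: ex = (C−B)/|BC| = (0.9060,0.4232); ey = (-0.4232,0.9060)
θ=44°: P = B + -3.03·ex + -2.90·ey = (-0.0794,-2.5205)
θ=75°: B = A + 2.00·(cos75°, sin75°) = (0.5176, 1.9319)
θ=75°: |BD| = 8.6996
θ=75°: circle(B,4.00) ∩ circle(D,5.00): a=3.8325, h=1.1453
θ=75°:   candidates: C₊=(4.5088,2.1975) cross=9.964; C₋=(4.0001,-0.0360) cross=-9.964
θ=75°:   branch + wants cross > 0 → take C=(4.5088,2.1975) (cross=9.964)
θ=75°: ex = (C−B)/|BC| = (0.9978,0.0664); ey = (-0.0664,0.9978)
θ=75°: P = B + -3.03·ex + -2.90·ey = (-2.3130,-1.1630)

θ=44°: -0.08 -2.52
θ=75°: -2.31 -1.16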